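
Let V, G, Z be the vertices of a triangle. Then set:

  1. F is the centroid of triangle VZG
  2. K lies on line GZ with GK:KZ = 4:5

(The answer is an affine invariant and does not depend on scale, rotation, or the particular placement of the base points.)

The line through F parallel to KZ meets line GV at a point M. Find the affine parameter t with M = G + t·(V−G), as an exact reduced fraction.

Set V = (0, 0), G = (1, 0), Z = (0, 1); any affine frame gives the same invariant.
1. F is the centroid of triangle VZG ⇒ F = (1/3, 1/3)
2. K lies on line GZ with GK:KZ = 4:5 ⇒ K = (5/9, 4/9)
through F parallel to KZ: direction (-5/9, 5/9); meets GV at M = (2/3, 0)
M = G + t·(V−G) with t = 1/3

t = 1/3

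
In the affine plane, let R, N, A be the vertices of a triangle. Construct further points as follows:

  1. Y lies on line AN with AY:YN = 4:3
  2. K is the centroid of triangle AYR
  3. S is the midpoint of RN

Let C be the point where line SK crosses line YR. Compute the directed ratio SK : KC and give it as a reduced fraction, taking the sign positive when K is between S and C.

SK:KC = -17/8

Work in coordinates with R = (0, 0), N = (1, 0), A = (0, 1).
1. Y lies on line AN with AY:YN = 4:3 ⇒ Y = (4/7, 3/7)
2. K is the centroid of triangle AYR ⇒ K = (4/21, 10/21)
3. S is the midpoint of RN ⇒ S = (1/2, 0)
line SK meets YR at C = (40/119, 30/119)
K = S + t·(C−S) with t = 17/9, so SK:KC = 17/9:-8/9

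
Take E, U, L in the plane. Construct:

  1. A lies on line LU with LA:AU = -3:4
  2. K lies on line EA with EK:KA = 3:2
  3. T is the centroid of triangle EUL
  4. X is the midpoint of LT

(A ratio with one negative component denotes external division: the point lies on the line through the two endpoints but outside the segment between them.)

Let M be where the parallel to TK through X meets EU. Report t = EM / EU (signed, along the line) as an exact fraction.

Set E = (0, 0), U = (1, 0), L = (0, 1); any affine frame gives the same invariant.
1. A lies on line LU with LA:AU = -3:4 ⇒ A = (-3, 4)
2. K lies on line EA with EK:KA = 3:2 ⇒ K = (-9/5, 12/5)
3. T is the centroid of triangle EUL ⇒ T = (1/3, 1/3)
4. X is the midpoint of LT ⇒ X = (1/6, 2/3)
through X parallel to TK: direction (-32/15, 31/15); meets EU at M = (53/62, 0)
M = E + t·(U−E) with t = 53/62

t = 53/62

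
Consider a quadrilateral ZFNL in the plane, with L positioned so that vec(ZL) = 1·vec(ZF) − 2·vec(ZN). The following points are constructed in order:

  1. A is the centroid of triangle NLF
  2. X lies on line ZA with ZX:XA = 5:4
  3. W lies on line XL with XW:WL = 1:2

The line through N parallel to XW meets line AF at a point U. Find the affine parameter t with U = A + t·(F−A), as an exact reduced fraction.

t = -5/11

Work in coordinates with Z = (0, 0), F = (1, 0), N = (0, 1), L = (1, -2).
1. A is the centroid of triangle NLF ⇒ A = (2/3, -1/3)
2. X lies on line ZA with ZX:XA = 5:4 ⇒ X = (10/27, -5/27)
3. W lies on line XL with XW:WL = 1:2 ⇒ W = (47/81, -64/81)
through N parallel to XW: direction (17/81, -49/81); meets AF at U = (17/33, -16/33)
U = A + t·(F−A) with t = -5/11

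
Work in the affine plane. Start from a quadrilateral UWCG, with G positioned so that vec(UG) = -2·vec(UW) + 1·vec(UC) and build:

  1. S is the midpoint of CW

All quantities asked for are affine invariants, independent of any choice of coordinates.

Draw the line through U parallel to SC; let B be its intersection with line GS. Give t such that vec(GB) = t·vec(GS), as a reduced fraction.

t = 1/2

Choose coordinates U = (0, 0), W = (1, 0), C = (0, 1), G = (-2, 1).
1. S is the midpoint of CW ⇒ S = (1/2, 1/2)
through U parallel to SC: direction (-1/2, 1/2); meets GS at B = (-3/4, 3/4)
B = G + t·(S−G) with t = 1/2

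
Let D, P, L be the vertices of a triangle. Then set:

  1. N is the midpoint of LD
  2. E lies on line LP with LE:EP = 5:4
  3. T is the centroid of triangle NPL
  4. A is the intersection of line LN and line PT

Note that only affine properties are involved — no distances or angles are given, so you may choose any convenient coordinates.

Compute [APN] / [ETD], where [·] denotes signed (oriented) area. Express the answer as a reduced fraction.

Work in coordinates with D = (0, 0), P = (1, 0), L = (0, 1).
1. N is the midpoint of LD ⇒ N = (0, 1/2)
2. E lies on line LP with LE:EP = 5:4 ⇒ E = (5/9, 4/9)
3. T is the centroid of triangle NPL ⇒ T = (1/3, 1/2)
4. A is the intersection of line LN and line PT ⇒ A = (0, 3/4)
2·[APN] = -1/4, 2·[ETD] = 7/54
[APN]:[ETD] = -1/4:7/54 = -27/14

[APN]:[ETD] = -27/14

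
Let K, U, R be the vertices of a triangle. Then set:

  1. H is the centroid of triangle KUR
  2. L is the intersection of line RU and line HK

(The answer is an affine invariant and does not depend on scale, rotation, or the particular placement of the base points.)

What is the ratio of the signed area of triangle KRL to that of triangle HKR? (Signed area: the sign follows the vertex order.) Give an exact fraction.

[KRL]:[HKR] = 3/2

Set K = (0, 0), U = (1, 0), R = (0, 1); any affine frame gives the same invariant.
1. H is the centroid of triangle KUR ⇒ H = (1/3, 1/3)
2. L is the intersection of line RU and line HK ⇒ L = (1/2, 1/2)
2·[KRL] = -1/2, 2·[HKR] = -1/3
[KRL]:[HKR] = -1/2:-1/3 = 3/2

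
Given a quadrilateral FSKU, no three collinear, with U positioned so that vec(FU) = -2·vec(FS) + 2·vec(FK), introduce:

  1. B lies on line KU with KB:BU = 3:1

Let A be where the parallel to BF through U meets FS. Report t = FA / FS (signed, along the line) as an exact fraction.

Work in coordinates with F = (0, 0), S = (1, 0), K = (0, 1), U = (-2, 2).
1. B lies on line KU with KB:BU = 3:1 ⇒ B = (-3/2, 7/4)
through U parallel to BF: direction (3/2, -7/4); meets FS at A = (-2/7, 0)
A = F + t·(S−F) with t = -2/7

t = -2/7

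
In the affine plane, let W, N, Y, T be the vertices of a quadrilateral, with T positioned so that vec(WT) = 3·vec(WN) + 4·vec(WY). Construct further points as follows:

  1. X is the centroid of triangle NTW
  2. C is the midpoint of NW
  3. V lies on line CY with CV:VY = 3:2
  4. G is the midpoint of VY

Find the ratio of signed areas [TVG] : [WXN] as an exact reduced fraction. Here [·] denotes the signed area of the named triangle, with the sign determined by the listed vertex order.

[TVG]:[WXN] = 27/40

Choose coordinates W = (0, 0), N = (1, 0), Y = (0, 1), T = (3, 4).
1. X is the centroid of triangle NTW ⇒ X = (4/3, 4/3)
2. C is the midpoint of NW ⇒ C = (1/2, 0)
3. V lies on line CY with CV:VY = 3:2 ⇒ V = (1/5, 3/5)
4. G is the midpoint of VY ⇒ G = (1/10, 4/5)
2·[TVG] = -9/10, 2·[WXN] = -4/3
[TVG]:[WXN] = -9/10:-4/3 = 27/40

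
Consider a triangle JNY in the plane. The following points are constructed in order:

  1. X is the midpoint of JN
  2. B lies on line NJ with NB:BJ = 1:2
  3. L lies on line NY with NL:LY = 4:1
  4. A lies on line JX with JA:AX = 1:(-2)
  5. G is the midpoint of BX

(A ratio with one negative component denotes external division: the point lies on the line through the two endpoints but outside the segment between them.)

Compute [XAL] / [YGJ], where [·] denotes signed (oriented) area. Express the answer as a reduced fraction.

[XAL]:[YGJ] = 48/35

Choose coordinates J = (0, 0), N = (1, 0), Y = (0, 1).
1. X is the midpoint of JN ⇒ X = (1/2, 0)
2. B lies on line NJ with NB:BJ = 1:2 ⇒ B = (2/3, 0)
3. L lies on line NY with NL:LY = 4:1 ⇒ L = (1/5, 4/5)
4. A lies on line JX with JA:AX = 1:(-2) ⇒ A = (-1/2, 0)
5. G is the midpoint of BX ⇒ G = (7/12, 0)
2·[XAL] = -4/5, 2·[YGJ] = -7/12
[XAL]:[YGJ] = -4/5:-7/12 = 48/35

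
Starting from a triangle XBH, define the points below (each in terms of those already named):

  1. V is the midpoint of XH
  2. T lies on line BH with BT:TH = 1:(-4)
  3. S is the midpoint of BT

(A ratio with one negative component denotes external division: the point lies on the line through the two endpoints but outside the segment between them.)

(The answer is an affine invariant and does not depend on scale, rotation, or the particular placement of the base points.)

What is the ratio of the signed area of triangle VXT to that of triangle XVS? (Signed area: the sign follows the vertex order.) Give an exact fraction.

Work in coordinates with X = (0, 0), B = (1, 0), H = (0, 1).
1. V is the midpoint of XH ⇒ V = (0, 1/2)
2. T lies on line BH with BT:TH = 1:(-4) ⇒ T = (4/3, -1/3)
3. S is the midpoint of BT ⇒ S = (7/6, -1/6)
2·[VXT] = 2/3, 2·[XVS] = -7/12
[VXT]:[XVS] = 2/3:-7/12 = -8/7

[VXT]:[XVS] = -8/7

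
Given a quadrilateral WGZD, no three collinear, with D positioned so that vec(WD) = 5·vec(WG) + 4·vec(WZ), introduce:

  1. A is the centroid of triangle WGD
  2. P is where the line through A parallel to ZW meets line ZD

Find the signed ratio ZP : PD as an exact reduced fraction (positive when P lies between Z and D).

Choose coordinates W = (0, 0), G = (1, 0), Z = (0, 1), D = (5, 4).
1. A is the centroid of triangle WGD ⇒ A = (2, 4/3)
2. P is where the line through A parallel to ZW meets line ZD ⇒ P = (2, 11/5)
P = Z + t·(D−Z) with t = 2/5, so ZP:PD = t:(1−t) = 2/5:3/5

ZP:PD = 2/3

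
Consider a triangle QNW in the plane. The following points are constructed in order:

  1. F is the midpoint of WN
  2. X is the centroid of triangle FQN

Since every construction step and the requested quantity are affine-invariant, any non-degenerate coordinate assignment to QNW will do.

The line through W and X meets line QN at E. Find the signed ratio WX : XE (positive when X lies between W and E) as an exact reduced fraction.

WX:XE = 5

Assign Q = (0, 0), N = (1, 0), W = (0, 1) — the answer is frame-independent, so this choice is without loss of generality.
1. F is the midpoint of WN ⇒ F = (1/2, 1/2)
2. X is the centroid of triangle FQN ⇒ X = (1/2, 1/6)
line WX meets QN at E = (3/5, 0)
X = W + t·(E−W) with t = 5/6, so WX:XE = 5/6:1/6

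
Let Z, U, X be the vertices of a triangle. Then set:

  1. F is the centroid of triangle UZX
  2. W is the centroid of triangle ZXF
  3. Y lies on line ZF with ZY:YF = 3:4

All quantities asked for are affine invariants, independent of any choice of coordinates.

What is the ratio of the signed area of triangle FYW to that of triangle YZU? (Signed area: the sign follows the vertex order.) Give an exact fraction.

[FYW]:[YZU] = -4/9

Choose coordinates Z = (0, 0), U = (1, 0), X = (0, 1).
1. F is the centroid of triangle UZX ⇒ F = (1/3, 1/3)
2. W is the centroid of triangle ZXF ⇒ W = (1/9, 4/9)
3. Y lies on line ZF with ZY:YF = 3:4 ⇒ Y = (1/7, 1/7)
2·[FYW] = -4/63, 2·[YZU] = 1/7
[FYW]:[YZU] = -4/63:1/7 = -4/9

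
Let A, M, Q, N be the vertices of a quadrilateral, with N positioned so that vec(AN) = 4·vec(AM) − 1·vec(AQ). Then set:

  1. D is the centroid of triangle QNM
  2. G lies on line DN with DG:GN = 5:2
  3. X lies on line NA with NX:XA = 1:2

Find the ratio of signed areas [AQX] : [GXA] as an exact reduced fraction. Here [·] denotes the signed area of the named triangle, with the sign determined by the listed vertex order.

[AQX]:[GXA] = 42/5

Assign A = (0, 0), M = (1, 0), Q = (0, 1), N = (4, -1) — the answer is frame-independent, so this choice is without loss of generality.
1. D is the centroid of triangle QNM ⇒ D = (5/3, 0)
2. G lies on line DN with DG:GN = 5:2 ⇒ G = (10/3, -5/7)
3. X lies on line NA with NX:XA = 1:2 ⇒ X = (8/3, -2/3)
2·[AQX] = -8/3, 2·[GXA] = -20/63
[AQX]:[GXA] = -8/3:-20/63 = 42/5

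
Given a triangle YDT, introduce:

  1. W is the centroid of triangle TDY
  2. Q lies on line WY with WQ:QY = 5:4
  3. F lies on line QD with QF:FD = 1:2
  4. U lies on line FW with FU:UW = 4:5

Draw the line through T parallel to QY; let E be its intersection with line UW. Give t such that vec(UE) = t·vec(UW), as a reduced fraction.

Assign Y = (0, 0), D = (1, 0), T = (0, 1) — the answer is frame-independent, so this choice is without loss of generality.
1. W is the centroid of triangle TDY ⇒ W = (1/3, 1/3)
2. Q lies on line WY with WQ:QY = 5:4 ⇒ Q = (4/27, 4/27)
3. F lies on line QD with QF:FD = 1:2 ⇒ F = (35/81, 8/81)
4. U lies on line FW with FU:UW = 4:5 ⇒ U = (283/729, 148/729)
through T parallel to QY: direction (-4/27, -4/27); meets UW at E = (1/27, 28/27)
E = U + t·(W−U) with t = 32/5

t = 32/5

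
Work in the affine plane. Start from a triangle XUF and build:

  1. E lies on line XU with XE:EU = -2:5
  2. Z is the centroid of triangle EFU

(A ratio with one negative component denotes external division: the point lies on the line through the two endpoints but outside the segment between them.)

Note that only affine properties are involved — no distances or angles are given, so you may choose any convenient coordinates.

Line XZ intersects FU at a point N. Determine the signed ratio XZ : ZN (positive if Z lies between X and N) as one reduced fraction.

Choose coordinates X = (0, 0), U = (1, 0), F = (0, 1).
1. E lies on line XU with XE:EU = -2:5 ⇒ E = (-2/3, 0)
2. Z is the centroid of triangle EFU ⇒ Z = (1/9, 1/3)
line XZ meets FU at N = (1/4, 3/4)
Z = X + t·(N−X) with t = 4/9, so XZ:ZN = 4/9:5/9

XZ:ZN = 4/5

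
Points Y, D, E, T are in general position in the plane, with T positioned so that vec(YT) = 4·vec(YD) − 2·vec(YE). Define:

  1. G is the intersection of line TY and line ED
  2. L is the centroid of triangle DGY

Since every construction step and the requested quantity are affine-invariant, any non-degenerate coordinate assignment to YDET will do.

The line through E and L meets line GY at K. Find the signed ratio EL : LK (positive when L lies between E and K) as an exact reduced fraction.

Work in coordinates with Y = (0, 0), D = (1, 0), E = (0, 1), T = (4, -2).
1. G is the intersection of line TY and line ED ⇒ G = (2, -1)
2. L is the centroid of triangle DGY ⇒ L = (1, -1/3)
line EL meets GY at K = (6/5, -3/5)
L = E + t·(K−E) with t = 5/6, so EL:LK = 5/6:1/6

EL:LK = 5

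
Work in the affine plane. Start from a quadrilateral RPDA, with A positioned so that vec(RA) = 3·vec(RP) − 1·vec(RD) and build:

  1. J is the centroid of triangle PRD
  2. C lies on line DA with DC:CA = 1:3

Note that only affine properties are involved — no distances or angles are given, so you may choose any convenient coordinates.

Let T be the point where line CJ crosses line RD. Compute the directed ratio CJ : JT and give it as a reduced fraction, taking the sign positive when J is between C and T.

Work in coordinates with R = (0, 0), P = (1, 0), D = (0, 1), A = (3, -1).
1. J is the centroid of triangle PRD ⇒ J = (1/3, 1/3)
2. C lies on line DA with DC:CA = 1:3 ⇒ C = (3/4, 1/2)
line CJ meets RD at T = (0, 1/5)
J = C + t·(T−C) with t = 5/9, so CJ:JT = 5/9:4/9

CJ:JT = 5/4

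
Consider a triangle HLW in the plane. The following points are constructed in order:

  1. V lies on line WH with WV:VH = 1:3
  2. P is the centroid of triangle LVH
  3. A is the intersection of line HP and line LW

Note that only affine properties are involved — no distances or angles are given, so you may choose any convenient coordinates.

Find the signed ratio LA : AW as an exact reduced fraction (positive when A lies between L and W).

LA:AW = 3/4

Choose coordinates H = (0, 0), L = (1, 0), W = (0, 1).
1. V lies on line WH with WV:VH = 1:3 ⇒ V = (0, 3/4)
2. P is the centroid of triangle LVH ⇒ P = (1/3, 1/4)
3. A is the intersection of line HP and line LW ⇒ A = (4/7, 3/7)
A = L + t·(W−L) with t = 3/7, so LA:AW = t:(1−t) = 3/7:4/7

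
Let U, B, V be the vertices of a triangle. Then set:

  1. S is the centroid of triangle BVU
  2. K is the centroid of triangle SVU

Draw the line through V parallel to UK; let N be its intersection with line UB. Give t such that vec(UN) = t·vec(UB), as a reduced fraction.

Set U = (0, 0), B = (1, 0), V = (0, 1); any affine frame gives the same invariant.
1. S is the centroid of triangle BVU ⇒ S = (1/3, 1/3)
2. K is the centroid of triangle SVU ⇒ K = (1/9, 4/9)
through V parallel to UK: direction (1/9, 4/9); meets UB at N = (-1/4, 0)
N = U + t·(B−U) with t = -1/4

t = -1/4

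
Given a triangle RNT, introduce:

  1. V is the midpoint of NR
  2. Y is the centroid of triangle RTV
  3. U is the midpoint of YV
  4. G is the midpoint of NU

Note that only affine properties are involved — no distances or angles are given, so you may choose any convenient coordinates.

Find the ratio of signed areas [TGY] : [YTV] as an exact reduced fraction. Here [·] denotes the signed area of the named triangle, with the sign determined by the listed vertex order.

Assign R = (0, 0), N = (1, 0), T = (0, 1) — the answer is frame-independent, so this choice is without loss of generality.
1. V is the midpoint of NR ⇒ V = (1/2, 0)
2. Y is the centroid of triangle RTV ⇒ Y = (1/6, 1/3)
3. U is the midpoint of YV ⇒ U = (1/3, 1/6)
4. G is the midpoint of NU ⇒ G = (2/3, 1/12)
2·[TGY] = -7/24, 2·[YTV] = -1/6
[TGY]:[YTV] = -7/24:-1/6 = 7/4

[TGY]:[YTV] = 7/4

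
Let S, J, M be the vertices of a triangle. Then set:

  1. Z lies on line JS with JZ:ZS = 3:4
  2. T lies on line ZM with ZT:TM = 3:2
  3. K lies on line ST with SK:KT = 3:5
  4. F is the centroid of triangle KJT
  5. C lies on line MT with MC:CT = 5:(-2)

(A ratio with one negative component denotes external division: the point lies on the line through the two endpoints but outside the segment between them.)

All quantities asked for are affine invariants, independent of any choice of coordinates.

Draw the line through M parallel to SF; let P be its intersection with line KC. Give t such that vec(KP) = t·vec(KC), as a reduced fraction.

t = -183/17

Work in coordinates with S = (0, 0), J = (1, 0), M = (0, 1).
1. Z lies on line JS with JZ:ZS = 3:4 ⇒ Z = (4/7, 0)
2. T lies on line ZM with ZT:TM = 3:2 ⇒ T = (8/35, 3/5)
3. K lies on line ST with SK:KT = 3:5 ⇒ K = (3/35, 9/40)
4. F is the centroid of triangle KJT ⇒ F = (46/105, 11/40)
5. C lies on line MT with MC:CT = 5:(-2) ⇒ C = (8/21, 1/3)
through M parallel to SF: direction (46/105, 11/40); meets KC at P = (-368/119, -16/17)
P = K + t·(C−K) with t = -183/17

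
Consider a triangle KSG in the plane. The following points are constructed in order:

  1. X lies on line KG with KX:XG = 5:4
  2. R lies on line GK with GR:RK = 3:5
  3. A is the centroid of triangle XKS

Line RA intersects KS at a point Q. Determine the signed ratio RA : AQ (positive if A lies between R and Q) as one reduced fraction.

RA:AQ = 19/8

Assign K = (0, 0), S = (1, 0), G = (0, 1) — the answer is frame-independent, so this choice is without loss of generality.
1. X lies on line KG with KX:XG = 5:4 ⇒ X = (0, 5/9)
2. R lies on line GK with GR:RK = 3:5 ⇒ R = (0, 5/8)
3. A is the centroid of triangle XKS ⇒ A = (1/3, 5/27)
line RA meets KS at Q = (9/19, 0)
A = R + t·(Q−R) with t = 19/27, so RA:AQ = 19/27:8/27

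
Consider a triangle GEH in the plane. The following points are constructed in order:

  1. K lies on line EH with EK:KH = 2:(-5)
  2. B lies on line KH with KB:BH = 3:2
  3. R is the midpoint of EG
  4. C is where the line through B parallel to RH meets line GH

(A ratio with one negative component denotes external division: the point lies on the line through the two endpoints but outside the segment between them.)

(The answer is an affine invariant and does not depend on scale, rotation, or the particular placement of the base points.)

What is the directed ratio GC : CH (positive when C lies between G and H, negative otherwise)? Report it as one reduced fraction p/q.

GC:CH = -5/2

Assign G = (0, 0), E = (1, 0), H = (0, 1) — the answer is frame-independent, so this choice is without loss of generality.
1. K lies on line EH with EK:KH = 2:(-5) ⇒ K = (5/3, -2/3)
2. B lies on line KH with KB:BH = 3:2 ⇒ B = (2/3, 1/3)
3. R is the midpoint of EG ⇒ R = (1/2, 0)
4. C is where the line through B parallel to RH meets line GH ⇒ C = (0, 5/3)
C = G + t·(H−G) with t = 5/3, so GC:CH = t:(1−t) = 5/3:-2/3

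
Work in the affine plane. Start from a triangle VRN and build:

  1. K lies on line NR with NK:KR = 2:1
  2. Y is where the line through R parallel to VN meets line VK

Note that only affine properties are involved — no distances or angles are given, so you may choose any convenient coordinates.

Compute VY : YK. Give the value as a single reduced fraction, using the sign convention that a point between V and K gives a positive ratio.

VY:YK = -3

Assign V = (0, 0), R = (1, 0), N = (0, 1) — the answer is frame-independent, so this choice is without loss of generality.
1. K lies on line NR with NK:KR = 2:1 ⇒ K = (2/3, 1/3)
2. Y is where the line through R parallel to VN meets line VK ⇒ Y = (1, 1/2)
Y = V + t·(K−V) with t = 3/2, so VY:YK = t:(1−t) = 3/2:-1/2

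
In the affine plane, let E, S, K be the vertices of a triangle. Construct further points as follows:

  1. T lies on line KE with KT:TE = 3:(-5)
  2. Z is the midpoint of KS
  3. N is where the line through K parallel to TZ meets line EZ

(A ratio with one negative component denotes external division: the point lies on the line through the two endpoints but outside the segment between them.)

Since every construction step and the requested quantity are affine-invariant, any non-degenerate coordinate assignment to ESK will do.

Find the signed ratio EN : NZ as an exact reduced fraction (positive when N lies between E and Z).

EN:NZ = 2/3

Assign E = (0, 0), S = (1, 0), K = (0, 1) — the answer is frame-independent, so this choice is without loss of generality.
1. T lies on line KE with KT:TE = 3:(-5) ⇒ T = (0, 5/2)
2. Z is the midpoint of KS ⇒ Z = (1/2, 1/2)
3. N is where the line through K parallel to TZ meets line EZ ⇒ N = (1/5, 1/5)
N = E + t·(Z−E) with t = 2/5, so EN:NZ = t:(1−t) = 2/5:3/5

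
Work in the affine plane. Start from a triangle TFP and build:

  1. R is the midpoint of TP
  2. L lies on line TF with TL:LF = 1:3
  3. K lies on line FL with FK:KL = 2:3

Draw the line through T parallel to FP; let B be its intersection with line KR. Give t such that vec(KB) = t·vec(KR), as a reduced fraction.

t = 7/2

Assign T = (0, 0), F = (1, 0), P = (0, 1) — the answer is frame-independent, so this choice is without loss of generality.
1. R is the midpoint of TP ⇒ R = (0, 1/2)
2. L lies on line TF with TL:LF = 1:3 ⇒ L = (1/4, 0)
3. K lies on line FL with FK:KL = 2:3 ⇒ K = (7/10, 0)
through T parallel to FP: direction (-1, 1); meets KR at B = (-7/4, 7/4)
B = K + t·(R−K) with t = 7/2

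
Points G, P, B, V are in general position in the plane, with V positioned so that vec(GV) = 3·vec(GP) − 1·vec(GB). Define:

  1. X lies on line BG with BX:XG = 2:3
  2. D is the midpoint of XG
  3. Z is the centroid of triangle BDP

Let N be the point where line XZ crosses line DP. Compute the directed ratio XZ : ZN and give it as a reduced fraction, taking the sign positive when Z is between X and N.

Work in coordinates with G = (0, 0), P = (1, 0), B = (0, 1), V = (3, -1).
1. X lies on line BG with BX:XG = 2:3 ⇒ X = (0, 3/5)
2. D is the midpoint of XG ⇒ D = (0, 3/10)
3. Z is the centroid of triangle BDP ⇒ Z = (1/3, 13/30)
line XZ meets DP at N = (3/2, -3/20)
Z = X + t·(N−X) with t = 2/9, so XZ:ZN = 2/9:7/9

XZ:ZN = 2/7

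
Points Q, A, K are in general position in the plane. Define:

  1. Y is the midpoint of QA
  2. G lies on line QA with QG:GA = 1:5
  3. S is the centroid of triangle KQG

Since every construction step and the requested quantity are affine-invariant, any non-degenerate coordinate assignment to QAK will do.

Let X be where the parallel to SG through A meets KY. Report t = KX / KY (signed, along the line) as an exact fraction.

t = 4

Set Q = (0, 0), A = (1, 0), K = (0, 1); any affine frame gives the same invariant.
1. Y is the midpoint of QA ⇒ Y = (1/2, 0)
2. G lies on line QA with QG:GA = 1:5 ⇒ G = (1/6, 0)
3. S is the centroid of triangle KQG ⇒ S = (1/18, 1/3)
through A parallel to SG: direction (1/9, -1/3); meets KY at X = (2, -3)
X = K + t·(Y−K) with t = 4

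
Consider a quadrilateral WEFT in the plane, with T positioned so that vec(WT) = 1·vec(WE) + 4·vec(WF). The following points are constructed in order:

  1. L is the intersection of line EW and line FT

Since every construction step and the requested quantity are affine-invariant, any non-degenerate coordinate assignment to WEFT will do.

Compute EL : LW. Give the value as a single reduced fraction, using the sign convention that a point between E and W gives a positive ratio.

EL:LW = -4

Work in coordinates with W = (0, 0), E = (1, 0), F = (0, 1), T = (1, 4).
1. L is the intersection of line EW and line FT ⇒ L = (-1/3, 0)
L = E + t·(W−E) with t = 4/3, so EL:LW = t:(1−t) = 4/3:-1/3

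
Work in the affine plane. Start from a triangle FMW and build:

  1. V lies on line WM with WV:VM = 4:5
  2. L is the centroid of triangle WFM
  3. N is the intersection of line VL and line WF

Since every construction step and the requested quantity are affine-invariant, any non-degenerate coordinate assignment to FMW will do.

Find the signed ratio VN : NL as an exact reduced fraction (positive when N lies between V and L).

Assign F = (0, 0), M = (1, 0), W = (0, 1) — the answer is frame-independent, so this choice is without loss of generality.
1. V lies on line WM with WV:VM = 4:5 ⇒ V = (4/9, 5/9)
2. L is the centroid of triangle WFM ⇒ L = (1/3, 1/3)
3. N is the intersection of line VL and line WF ⇒ N = (0, -1/3)
N = V + t·(L−V) with t = 4, so VN:NL = t:(1−t) = 4:-3

VN:NL = -4/3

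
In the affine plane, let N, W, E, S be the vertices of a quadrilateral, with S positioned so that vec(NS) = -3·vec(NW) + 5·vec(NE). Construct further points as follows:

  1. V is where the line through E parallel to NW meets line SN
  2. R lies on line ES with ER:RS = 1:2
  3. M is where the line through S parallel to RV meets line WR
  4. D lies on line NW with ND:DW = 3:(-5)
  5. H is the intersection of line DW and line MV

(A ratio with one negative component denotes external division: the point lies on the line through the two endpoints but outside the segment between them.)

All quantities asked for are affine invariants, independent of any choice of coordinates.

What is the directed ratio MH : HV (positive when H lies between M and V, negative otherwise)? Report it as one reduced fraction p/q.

Choose coordinates N = (0, 0), W = (1, 0), E = (0, 1), S = (-3, 5).
1. V is where the line through E parallel to NW meets line SN ⇒ V = (-3/5, 1)
2. R lies on line ES with ER:RS = 1:2 ⇒ R = (-1, 7/3)
3. M is where the line through S parallel to RV meets line WR ⇒ M = (-37/13, 175/39)
4. D lies on line NW with ND:DW = 3:(-5) ⇒ D = (-3/2, 0)
5. H is the intersection of line DW and line MV ⇒ H = (3/68, 0)
H = M + t·(V−M) with t = 175/136, so MH:HV = t:(1−t) = 175/136:-39/136

MH:HV = -175/39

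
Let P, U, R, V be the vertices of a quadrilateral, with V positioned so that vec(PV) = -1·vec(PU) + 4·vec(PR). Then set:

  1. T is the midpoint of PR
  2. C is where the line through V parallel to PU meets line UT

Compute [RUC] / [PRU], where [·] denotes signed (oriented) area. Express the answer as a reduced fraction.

[RUC]:[PRU] = 4

Work in coordinates with P = (0, 0), U = (1, 0), R = (0, 1), V = (-1, 4).
1. T is the midpoint of PR ⇒ T = (0, 1/2)
2. C is where the line through V parallel to PU meets line UT ⇒ C = (-7, 4)
2·[RUC] = -4, 2·[PRU] = -1
[RUC]:[PRU] = -4:-1 = 4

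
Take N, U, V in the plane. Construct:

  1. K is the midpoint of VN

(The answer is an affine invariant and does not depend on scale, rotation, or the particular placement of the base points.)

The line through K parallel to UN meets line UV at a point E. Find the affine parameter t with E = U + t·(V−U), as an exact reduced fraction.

t = 1/2

Work in coordinates with N = (0, 0), U = (1, 0), V = (0, 1).
1. K is the midpoint of VN ⇒ K = (0, 1/2)
through K parallel to UN: direction (-1, 0); meets UV at E = (1/2, 1/2)
E = U + t·(V−U) with t = 1/2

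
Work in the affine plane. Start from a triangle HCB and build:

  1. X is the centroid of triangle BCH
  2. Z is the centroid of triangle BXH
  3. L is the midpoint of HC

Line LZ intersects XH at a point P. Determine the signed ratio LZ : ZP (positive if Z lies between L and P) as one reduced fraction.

Assign H = (0, 0), C = (1, 0), B = (0, 1) — the answer is frame-independent, so this choice is without loss of generality.
1. X is the centroid of triangle BCH ⇒ X = (1/3, 1/3)
2. Z is the centroid of triangle BXH ⇒ Z = (1/9, 4/9)
3. L is the midpoint of HC ⇒ L = (1/2, 0)
line LZ meets XH at P = (4/15, 4/15)
Z = L + t·(P−L) with t = 5/3, so LZ:ZP = 5/3:-2/3

LZ:ZP = -5/2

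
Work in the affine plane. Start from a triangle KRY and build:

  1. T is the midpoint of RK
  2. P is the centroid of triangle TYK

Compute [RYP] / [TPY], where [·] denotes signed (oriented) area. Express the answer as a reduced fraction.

[RYP]:[TPY] = -3

Work in coordinates with K = (0, 0), R = (1, 0), Y = (0, 1).
1. T is the midpoint of RK ⇒ T = (1/2, 0)
2. P is the centroid of triangle TYK ⇒ P = (1/6, 1/3)
2·[RYP] = 1/2, 2·[TPY] = -1/6
[RYP]:[TPY] = 1/2:-1/6 = -3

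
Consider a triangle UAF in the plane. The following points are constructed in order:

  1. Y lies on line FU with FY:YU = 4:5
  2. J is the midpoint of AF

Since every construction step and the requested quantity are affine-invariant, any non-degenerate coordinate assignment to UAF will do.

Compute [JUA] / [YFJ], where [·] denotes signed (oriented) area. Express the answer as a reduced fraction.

Assign U = (0, 0), A = (1, 0), F = (0, 1) — the answer is frame-independent, so this choice is without loss of generality.
1. Y lies on line FU with FY:YU = 4:5 ⇒ Y = (0, 5/9)
2. J is the midpoint of AF ⇒ J = (1/2, 1/2)
2·[JUA] = 1/2, 2·[YFJ] = -2/9
[JUA]:[YFJ] = 1/2:-2/9 = -9/4

[JUA]:[YFJ] = -9/4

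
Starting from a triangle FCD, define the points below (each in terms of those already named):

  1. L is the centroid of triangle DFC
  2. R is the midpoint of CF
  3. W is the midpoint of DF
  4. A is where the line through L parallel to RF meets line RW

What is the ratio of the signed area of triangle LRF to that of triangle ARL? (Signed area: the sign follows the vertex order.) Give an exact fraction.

[LRF]:[ARL] = -3

Work in coordinates with F = (0, 0), C = (1, 0), D = (0, 1).
1. L is the centroid of triangle DFC ⇒ L = (1/3, 1/3)
2. R is the midpoint of CF ⇒ R = (1/2, 0)
3. W is the midpoint of DF ⇒ W = (0, 1/2)
4. A is where the line through L parallel to RF meets line RW ⇒ A = (1/6, 1/3)
2·[LRF] = -1/6, 2·[ARL] = 1/18
[LRF]:[ARL] = -1/6:1/18 = -3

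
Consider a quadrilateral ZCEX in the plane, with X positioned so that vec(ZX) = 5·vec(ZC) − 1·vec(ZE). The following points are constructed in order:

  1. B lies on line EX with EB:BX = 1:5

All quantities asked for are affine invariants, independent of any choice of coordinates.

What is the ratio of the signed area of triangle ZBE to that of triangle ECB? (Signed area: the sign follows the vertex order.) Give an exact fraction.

[ZBE]:[ECB] = 5/3

Choose coordinates Z = (0, 0), C = (1, 0), E = (0, 1), X = (5, -1).
1. B lies on line EX with EB:BX = 1:5 ⇒ B = (5/6, 2/3)
2·[ZBE] = 5/6, 2·[ECB] = 1/2
[ZBE]:[ECB] = 5/6:1/2 = 5/3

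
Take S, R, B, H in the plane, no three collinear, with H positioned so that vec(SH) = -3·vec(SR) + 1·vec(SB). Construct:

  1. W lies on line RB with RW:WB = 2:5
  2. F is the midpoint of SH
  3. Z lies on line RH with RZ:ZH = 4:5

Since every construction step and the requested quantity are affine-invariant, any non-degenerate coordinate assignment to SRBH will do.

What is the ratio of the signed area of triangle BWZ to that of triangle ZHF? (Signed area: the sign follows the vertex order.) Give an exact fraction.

Choose coordinates S = (0, 0), R = (1, 0), B = (0, 1), H = (-3, 1).
1. W lies on line RB with RW:WB = 2:5 ⇒ W = (5/7, 2/7)
2. F is the midpoint of SH ⇒ F = (-3/2, 1/2)
3. Z lies on line RH with RZ:ZH = 4:5 ⇒ Z = (-7/9, 4/9)
2·[BWZ] = -20/21, 2·[ZHF] = 5/18
[BWZ]:[ZHF] = -20/21:5/18 = -24/7

[BWZ]:[ZHF] = -24/7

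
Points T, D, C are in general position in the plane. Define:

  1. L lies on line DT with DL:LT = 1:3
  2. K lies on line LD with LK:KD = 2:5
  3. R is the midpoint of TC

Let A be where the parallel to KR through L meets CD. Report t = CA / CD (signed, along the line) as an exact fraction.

t = 25/18

Work in coordinates with T = (0, 0), D = (1, 0), C = (0, 1).
1. L lies on line DT with DL:LT = 1:3 ⇒ L = (3/4, 0)
2. K lies on line LD with LK:KD = 2:5 ⇒ K = (23/28, 0)
3. R is the midpoint of TC ⇒ R = (0, 1/2)
through L parallel to KR: direction (-23/28, 1/2); meets CD at A = (25/18, -7/18)
A = C + t·(D−C) with t = 25/18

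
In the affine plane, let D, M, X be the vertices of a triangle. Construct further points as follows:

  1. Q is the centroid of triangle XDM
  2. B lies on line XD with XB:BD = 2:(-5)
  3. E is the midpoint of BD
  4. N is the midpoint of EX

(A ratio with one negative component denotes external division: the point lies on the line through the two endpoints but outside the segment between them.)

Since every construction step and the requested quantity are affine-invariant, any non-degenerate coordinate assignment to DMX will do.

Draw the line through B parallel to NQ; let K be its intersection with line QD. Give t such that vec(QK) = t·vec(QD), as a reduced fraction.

t = -9/11

Assign D = (0, 0), M = (1, 0), X = (0, 1) — the answer is frame-independent, so this choice is without loss of generality.
1. Q is the centroid of triangle XDM ⇒ Q = (1/3, 1/3)
2. B lies on line XD with XB:BD = 2:(-5) ⇒ B = (0, 5/3)
3. E is the midpoint of BD ⇒ E = (0, 5/6)
4. N is the midpoint of EX ⇒ N = (0, 11/12)
through B parallel to NQ: direction (1/3, -7/12); meets QD at K = (20/33, 20/33)
K = Q + t·(D−Q) with t = -9/11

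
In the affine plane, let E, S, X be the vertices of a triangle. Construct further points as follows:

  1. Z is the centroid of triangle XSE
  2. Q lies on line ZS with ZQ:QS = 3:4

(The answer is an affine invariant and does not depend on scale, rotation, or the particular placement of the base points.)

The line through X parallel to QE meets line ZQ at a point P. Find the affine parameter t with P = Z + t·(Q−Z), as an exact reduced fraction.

t = -10/3

Choose coordinates E = (0, 0), S = (1, 0), X = (0, 1).
1. Z is the centroid of triangle XSE ⇒ Z = (1/3, 1/3)
2. Q lies on line ZS with ZQ:QS = 3:4 ⇒ Q = (13/21, 4/21)
through X parallel to QE: direction (-13/21, -4/21); meets ZQ at P = (-13/21, 17/21)
P = Z + t·(Q−Z) with t = -10/3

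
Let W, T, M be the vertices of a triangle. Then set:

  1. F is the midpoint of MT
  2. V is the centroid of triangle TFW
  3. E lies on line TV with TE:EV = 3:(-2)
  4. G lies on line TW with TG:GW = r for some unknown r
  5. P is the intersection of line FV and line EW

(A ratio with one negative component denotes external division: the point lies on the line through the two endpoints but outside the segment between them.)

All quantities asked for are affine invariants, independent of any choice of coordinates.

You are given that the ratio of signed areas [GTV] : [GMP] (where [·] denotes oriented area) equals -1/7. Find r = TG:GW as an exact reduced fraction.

Choose coordinates W = (0, 0), T = (1, 0), M = (0, 1).
1. F is the midpoint of MT ⇒ F = (1/2, 1/2)
2. V is the centroid of triangle TFW ⇒ V = (1/2, 1/6)
3. E lies on line TV with TE:EV = 3:(-2) ⇒ E = (-1/2, 1/2)
4. With TG:GW = r, write λ = r/(r+1) so G = T + λ·(W−T); G is affine-linear in λ
5. P is the intersection of line FV and line EW ⇒ P = (1/2, -1/2)
Every point depending on G is an affine combination of G and λ-independent points, so each such coordinate is linear in λ; the λ² term in each signed area is a multiple of (W−T)×(W−T) = 0, so 2·[GTV] and 2·[GMP] are each linear in λ. Evaluating at λ=0 and λ=1:
  2·[GTV] = 1/6·λ,   2·[GMP] = -3/2·λ + 1
So [GTV]:[GMP] = (1/6·λ) / (-3/2·λ + 1). Setting this equal to -1/7:
  1/6·λ = -1/7·(-3/2·λ + 1)  ⇒  λ = 3
Then r = λ/(1−λ) = (3)/(-2) = -3/2. Check: with r = -3/2, G = (-2, 0) and [GTV]:[GMP] = -1/7 as required.

r = -3/2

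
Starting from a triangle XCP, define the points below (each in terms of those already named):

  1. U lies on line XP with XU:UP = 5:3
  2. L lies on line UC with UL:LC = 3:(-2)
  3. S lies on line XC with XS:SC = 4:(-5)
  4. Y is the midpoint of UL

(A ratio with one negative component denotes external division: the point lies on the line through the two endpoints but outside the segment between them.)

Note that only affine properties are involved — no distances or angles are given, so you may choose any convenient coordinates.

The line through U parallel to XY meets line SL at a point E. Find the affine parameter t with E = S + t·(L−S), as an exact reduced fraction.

Assign X = (0, 0), C = (1, 0), P = (0, 1) — the answer is frame-independent, so this choice is without loss of generality.
1. U lies on line XP with XU:UP = 5:3 ⇒ U = (0, 5/8)
2. L lies on line UC with UL:LC = 3:(-2) ⇒ L = (3, -5/4)
3. S lies on line XC with XS:SC = 4:(-5) ⇒ S = (-4, 0)
4. Y is the midpoint of UL ⇒ Y = (3/2, -5/16)
through U parallel to XY: direction (3/2, -5/16); meets SL at E = (45, -35/4)
E = S + t·(L−S) with t = 7

t = 7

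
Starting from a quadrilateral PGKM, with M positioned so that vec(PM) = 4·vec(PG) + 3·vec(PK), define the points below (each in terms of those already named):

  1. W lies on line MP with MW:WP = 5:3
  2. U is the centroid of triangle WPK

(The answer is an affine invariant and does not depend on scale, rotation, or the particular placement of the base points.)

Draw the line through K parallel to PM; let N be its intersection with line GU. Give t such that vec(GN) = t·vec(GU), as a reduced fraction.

t = 21/13

Choose coordinates P = (0, 0), G = (1, 0), K = (0, 1), M = (4, 3).
1. W lies on line MP with MW:WP = 5:3 ⇒ W = (3/2, 9/8)
2. U is the centroid of triangle WPK ⇒ U = (1/2, 17/24)
through K parallel to PM: direction (4, 3); meets GU at N = (5/26, 119/104)
N = G + t·(U−G) with t = 21/13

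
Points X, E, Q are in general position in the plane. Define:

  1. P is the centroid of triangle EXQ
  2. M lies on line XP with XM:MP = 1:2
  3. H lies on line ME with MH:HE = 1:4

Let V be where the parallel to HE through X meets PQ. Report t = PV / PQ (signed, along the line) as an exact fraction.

Work in coordinates with X = (0, 0), E = (1, 0), Q = (0, 1).
1. P is the centroid of triangle EXQ ⇒ P = (1/3, 1/3)
2. M lies on line XP with XM:MP = 1:2 ⇒ M = (1/9, 1/9)
3. H lies on line ME with MH:HE = 1:4 ⇒ H = (13/45, 4/45)
through X parallel to HE: direction (32/45, -4/45); meets PQ at V = (8/15, -1/15)
V = P + t·(Q−P) with t = -3/5

t = -3/5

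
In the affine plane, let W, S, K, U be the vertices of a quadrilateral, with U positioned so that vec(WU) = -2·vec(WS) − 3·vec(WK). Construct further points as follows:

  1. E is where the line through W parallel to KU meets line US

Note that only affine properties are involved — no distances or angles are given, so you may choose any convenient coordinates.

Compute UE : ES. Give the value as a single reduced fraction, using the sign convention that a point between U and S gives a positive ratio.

UE:ES = 1/2

Work in coordinates with W = (0, 0), S = (1, 0), K = (0, 1), U = (-2, -3).
1. E is where the line through W parallel to KU meets line US ⇒ E = (-1, -2)
E = U + t·(S−U) with t = 1/3, so UE:ES = t:(1−t) = 1/3:2/3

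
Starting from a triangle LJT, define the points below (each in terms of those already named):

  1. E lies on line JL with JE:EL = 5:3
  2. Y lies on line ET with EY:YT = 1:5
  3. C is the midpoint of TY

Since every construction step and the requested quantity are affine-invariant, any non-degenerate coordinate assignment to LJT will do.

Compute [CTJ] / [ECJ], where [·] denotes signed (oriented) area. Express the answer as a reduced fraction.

[CTJ]:[ECJ] = 5/7

Work in coordinates with L = (0, 0), J = (1, 0), T = (0, 1).
1. E lies on line JL with JE:EL = 5:3 ⇒ E = (3/8, 0)
2. Y lies on line ET with EY:YT = 1:5 ⇒ Y = (5/16, 1/6)
3. C is the midpoint of TY ⇒ C = (5/32, 7/12)
2·[CTJ] = -25/96, 2·[ECJ] = -35/96
[CTJ]:[ECJ] = -25/96:-35/96 = 5/7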